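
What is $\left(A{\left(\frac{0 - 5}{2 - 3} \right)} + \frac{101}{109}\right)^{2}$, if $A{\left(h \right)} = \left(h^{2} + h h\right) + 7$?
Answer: $\frac{39866596}{11881} \approx 3355.5$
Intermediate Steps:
$A{\left(h \right)} = 7 + 2 h^{2}$ ($A{\left(h \right)} = \left(h^{2} + h^{2}\right) + 7 = 2 h^{2} + 7 = 7 + 2 h^{2}$)
$\left(A{\left(\frac{0 - 5}{2 - 3} \right)} + \frac{101}{109}\right)^{2} = \left(\left(7 + 2 \left(\frac{0 - 5}{2 - 3}\right)^{2}\right) + \frac{101}{109}\right)^{2} = \left(\left(7 + 2 \left(- \frac{5}{-1}\right)^{2}\right) + 101 \cdot \frac{1}{109}\right)^{2} = \left(\left(7 + 2 \left(\left(-5\right) \left(-1\right)\right)^{2}\right) + \frac{101}{109}\right)^{2} = \left(\left(7 + 2 \cdot 5^{2}\right) + \frac{101}{109}\right)^{2} = \left(\left(7 + 2 \cdot 25\right) + \frac{101}{109}\right)^{2} = \left(\left(7 + 50\right) + \frac{101}{109}\right)^{2} = \left(57 + \frac{101}{109}\right)^{2} = \left(\frac{6314}{109}\right)^{2} = \frac{39866596}{11881}$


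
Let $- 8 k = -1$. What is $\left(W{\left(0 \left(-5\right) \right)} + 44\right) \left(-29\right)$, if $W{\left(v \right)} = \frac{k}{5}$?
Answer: $- \frac{51069}{40} \approx -1276.7$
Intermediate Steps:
$k = \frac{1}{8}$ ($k = \left(- \frac{1}{8}\right) \left(-1\right) = \frac{1}{8} \approx 0.125$)
$W{\left(v \right)} = \frac{1}{40}$ ($W{\left(v \right)} = \frac{1}{8 \cdot 5} = \frac{1}{8} \cdot \frac{1}{5} = \frac{1}{40}$)
$\left(W{\left(0 \left(-5\right) \right)} + 44\right) \left(-29\right) = \left(\frac{1}{40} + 44\right) \left(-29\right) = \frac{1761}{40} \left(-29\right) = - \frac{51069}{40}$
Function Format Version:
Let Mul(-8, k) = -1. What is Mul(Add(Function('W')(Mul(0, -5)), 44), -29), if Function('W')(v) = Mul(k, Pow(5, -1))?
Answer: Rational(-51069, 40) ≈ -1276.7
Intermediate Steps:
k = Rational(1, 8) (k = Mul(Rational(-1, 8), -1) = Rational(1, 8) ≈ 0.12500)
Function('W')(v) = Rational(1, 40) (Function('W')(v) = Mul(Rational(1, 8), Pow(5, -1)) = Mul(Rational(1, 8), Rational(1, 5)) = Rational(1, 40))
Mul(Add(Function('W')(Mul(0, -5)), 44), -29) = Mul(Add(Rational(1, 40), 44), -29) = Mul(Rational(1761, 40), -29) = Rational(-51069, 40)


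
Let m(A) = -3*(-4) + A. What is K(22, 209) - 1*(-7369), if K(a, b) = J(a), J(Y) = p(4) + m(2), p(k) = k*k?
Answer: 7399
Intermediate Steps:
m(A) = 12 + A
p(k) = k**2
J(Y) = 30 (J(Y) = 4**2 + (12 + 2) = 16 + 14 = 30)
K(a, b) = 30
K(22, 209) - 1*(-7369) = 30 - 1*(-7369) = 30 + 7369 = 7399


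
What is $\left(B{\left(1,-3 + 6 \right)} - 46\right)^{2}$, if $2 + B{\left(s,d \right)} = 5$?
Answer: $1849$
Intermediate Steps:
$B{\left(s,d \right)} = 3$ ($B{\left(s,d \right)} = -2 + 5 = 3$)
$\left(B{\left(1,-3 + 6 \right)} - 46\right)^{2} = \left(3 - 46\right)^{2} = \left(-43\right)^{2} = 1849$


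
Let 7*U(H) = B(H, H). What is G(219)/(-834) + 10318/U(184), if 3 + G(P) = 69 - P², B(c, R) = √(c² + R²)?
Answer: 15965/278 + 36113*√2/184 ≈ 334.99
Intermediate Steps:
B(c, R) = √(R² + c²)
U(H) = √2*√(H²)/7 (U(H) = √(H² + H²)/7 = √(2*H²)/7 = (√2*√(H²))/7 = √2*√(H²)/7)
G(P) = 66 - P² (G(P) = -3 + (69 - P²) = 66 - P²)
G(219)/(-834) + 10318/U(184) = (66 - 1*219²)/(-834) + 10318/((√2*√(184²)/7)) = (66 - 1*47961)*(-1/834) + 10318/((√2*√33856/7)) = (66 - 47961)*(-1/834) + 10318/(((⅐)*√2*184)) = -47895*(-1/834) + 10318/((184*√2/7)) = 15965/278 + 10318*(7*√2/368) = 15965/278 + 36113*√2/184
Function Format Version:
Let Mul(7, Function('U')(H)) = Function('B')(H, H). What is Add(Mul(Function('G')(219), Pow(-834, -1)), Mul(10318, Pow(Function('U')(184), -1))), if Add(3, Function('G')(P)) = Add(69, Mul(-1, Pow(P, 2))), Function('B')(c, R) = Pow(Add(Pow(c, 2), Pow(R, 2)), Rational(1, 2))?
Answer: Add(Rational(15965, 278), Mul(Rational(36113, 184), Pow(2, Rational(1, 2)))) ≈ 334.99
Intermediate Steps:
Function('B')(c, R) = Pow(Add(Pow(R, 2), Pow(c, 2)), Rational(1, 2))
Function('U')(H) = Mul(Rational(1, 7), Pow(2, Rational(1, 2)), Pow(Pow(H, 2), Rational(1, 2))) (Function('U')(H) = Mul(Rational(1, 7), Pow(Add(Pow(H, 2), Pow(H, 2)), Rational(1, 2))) = Mul(Rational(1, 7), Pow(Mul(2, Pow(H, 2)), Rational(1, 2))) = Mul(Rational(1, 7), Mul(Pow(2, Rational(1, 2)), Pow(Pow(H, 2), Rational(1, 2)))) = Mul(Rational(1, 7), Pow(2, Rational(1, 2)), Pow(Pow(H, 2), Rational(1, 2))))
Function('G')(P) = Add(66, Mul(-1, Pow(P, 2))) (Function('G')(P) = Add(-3, Add(69, Mul(-1, Pow(P, 2)))) = Add(66, Mul(-1, Pow(P, 2))))
Add(Mul(Function('G')(219), Pow(-834, -1)), Mul(10318, Pow(Function('U')(184), -1))) = Add(Mul(Add(66, Mul(-1, Pow(219, 2))), Pow(-834, -1)), Mul(10318, Pow(Mul(Rational(1, 7), Pow(2, Rational(1, 2)), Pow(Pow(184, 2), Rational(1, 2))), -1))) = Add(Mul(Add(66, Mul(-1, 47961)), Rational(-1, 834)), Mul(10318, Pow(Mul(Rational(1, 7), Pow(2, Rational(1, 2)), Pow(33856, Rational(1, 2))), -1))) = Add(Mul(Add(66, -47961), Rational(-1, 834)), Mul(10318, Pow(Mul(Rational(1, 7), Pow(2, Rational(1, 2)), 184), -1))) = Add(Mul(-47895, Rational(-1, 834)), Mul(10318, Pow(Mul(Rational(184, 7), Pow(2, Rational(1, 2))), -1))) = Add(Rational(15965, 278), Mul(10318, Mul(Rational(7, 368), Pow(2, Rational(1, 2))))) = Add(Rational(15965, 278), Mul(Rational(36113, 184), Pow(2, Rational(1, 2))))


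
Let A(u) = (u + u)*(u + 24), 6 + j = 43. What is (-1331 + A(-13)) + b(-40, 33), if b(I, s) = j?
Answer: -1580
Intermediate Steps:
j = 37 (j = -6 + 43 = 37)
A(u) = 2*u*(24 + u) (A(u) = (2*u)*(24 + u) = 2*u*(24 + u))
b(I, s) = 37
(-1331 + A(-13)) + b(-40, 33) = (-1331 + 2*(-13)*(24 - 13)) + 37 = (-1331 + 2*(-13)*11) + 37 = (-1331 - 286) + 37 = -1617 + 37 = -1580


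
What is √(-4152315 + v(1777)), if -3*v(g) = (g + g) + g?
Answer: 2*I*√1038523 ≈ 2038.2*I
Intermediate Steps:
v(g) = -g (v(g) = -((g + g) + g)/3 = -(2*g + g)/3 = -g)
√(-4152315 + v(1777)) = √(-4152315 - 1*1777) = √(-4152315 - 1777) = √(-4154092) = 2*I*√1038523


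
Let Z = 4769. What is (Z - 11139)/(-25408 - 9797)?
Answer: 1274/7041 ≈ 0.18094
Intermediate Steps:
(Z - 11139)/(-25408 - 9797) = (4769 - 11139)/(-25408 - 9797) = -6370/(-35205) = -6370*(-1/35205) = 1274/7041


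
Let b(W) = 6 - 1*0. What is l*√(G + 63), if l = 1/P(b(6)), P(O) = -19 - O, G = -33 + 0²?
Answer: -√30/25 ≈ -0.21909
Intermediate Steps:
b(W) = 6 (b(W) = 6 + 0 = 6)
G = -33 (G = -33 + 0 = -33)
l = -1/25 (l = 1/(-19 - 1*6) = 1/(-19 - 6) = 1/(-25) = -1/25 ≈ -0.040000)
l*√(G + 63) = -√(-33 + 63)/25 = -√30/25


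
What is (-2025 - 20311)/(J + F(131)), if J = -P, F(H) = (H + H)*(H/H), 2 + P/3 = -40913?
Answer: -22336/123007 ≈ -0.18158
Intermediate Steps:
P = -122745 (P = -6 + 3*(-40913) = -6 - 122739 = -122745)
F(H) = 2*H (F(H) = (2*H)*1 = 2*H)
J = 122745 (J = -1*(-122745) = 122745)
(-2025 - 20311)/(J + F(131)) = (-2025 - 20311)/(122745 + 2*131) = -22336/(122745 + 262) = -22336/123007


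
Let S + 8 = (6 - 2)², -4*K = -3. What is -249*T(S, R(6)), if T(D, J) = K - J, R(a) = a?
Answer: 5229/4 ≈ 1307.3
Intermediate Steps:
K = ¾ (K = -¼*(-3) = ¾ ≈ 0.75000)
S = 8 (S = -8 + (6 - 2)² = -8 + 4² = -8 + 16 = 8)
T(D, J) = ¾ - J
-249*T(S, R(6)) = -249*(¾ - 1*6) = -249*(¾ - 6) = -249*(-21/4) = 5229/4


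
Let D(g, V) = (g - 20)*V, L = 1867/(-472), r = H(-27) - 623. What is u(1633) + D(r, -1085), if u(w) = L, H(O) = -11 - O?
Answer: 321097373/472 ≈ 6.8029e+5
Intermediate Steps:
r = -607 (r = (-11 - 1*(-27)) - 623 = (-11 + 27) - 623 = 16 - 623 = -607)
L = -1867/472 (L = 1867*(-1/472) = -1867/472 ≈ -3.9555)
u(w) = -1867/472
D(g, V) = V*(-20 + g) (D(g, V) = (-20 + g)*V = V*(-20 + g))
u(1633) + D(r, -1085) = -1867/472 - 1085*(-20 - 607) = -1867/472 - 1085*(-627) = -1867/472 + 680295 = 321097373/472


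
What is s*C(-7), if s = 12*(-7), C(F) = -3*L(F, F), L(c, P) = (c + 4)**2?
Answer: 2268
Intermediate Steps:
L(c, P) = (4 + c)**2
C(F) = -3*(4 + F)**2
s = -84
s*C(-7) = -(-252)*(4 - 7)**2 = -(-252)*(-3)**2 = -(-252)*9 = -84*(-27) = 2268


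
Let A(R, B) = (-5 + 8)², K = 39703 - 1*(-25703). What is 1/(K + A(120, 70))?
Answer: 1/65415 ≈ 1.5287e-5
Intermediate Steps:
K = 65406 (K = 39703 + 25703 = 65406)
A(R, B) = 9 (A(R, B) = 3² = 9)
1/(K + A(120, 70)) = 1/(65406 + 9) = 1/65415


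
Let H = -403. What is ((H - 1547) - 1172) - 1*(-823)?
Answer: -2299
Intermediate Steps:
((H - 1547) - 1172) - 1*(-823) = ((-403 - 1547) - 1172) - 1*(-823) = (-1950 - 1172) + 823 = -3122 + 823 = -2299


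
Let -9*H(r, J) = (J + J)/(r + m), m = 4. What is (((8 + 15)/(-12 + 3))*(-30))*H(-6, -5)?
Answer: -1150/27 ≈ -42.593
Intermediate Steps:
H(r, J) = -2*J/(9*(4 + r)) (H(r, J) = -(J + J)/(9*(r + 4)) = -2*J/(9*(4 + r)))
(((8 + 15)/(-12 + 3))*(-30))*H(-6, -5) = (((8 + 15)/(-12 + 3))*(-30))*(-2*(-5)/(36 + 9*(-6))) = ((23/(-9))*(-30))*(-2*(-5)/(36 - 54)) = ((23*(-⅑))*(-30))*(-2*(-5)/(-18)) = (-23/9*(-30))*(-2*(-5)*(-1/18)) = (230/3)*(-5/9) = -1150/27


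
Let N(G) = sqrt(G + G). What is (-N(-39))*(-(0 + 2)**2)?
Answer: 4*I*sqrt(78) ≈ 35.327*I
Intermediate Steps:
N(G) = sqrt(2)*sqrt(G) (N(G) = sqrt(2*G) = sqrt(2)*sqrt(G))
(-N(-39))*(-(0 + 2)**2) = (-sqrt(2)*sqrt(-39))*(-(0 + 2)**2) = (-sqrt(2)*I*sqrt(39))*(-1*2**2) = (-I*sqrt(78))*(-1*4) = -I*sqrt(78)*(-4) = 4*I*sqrt(78)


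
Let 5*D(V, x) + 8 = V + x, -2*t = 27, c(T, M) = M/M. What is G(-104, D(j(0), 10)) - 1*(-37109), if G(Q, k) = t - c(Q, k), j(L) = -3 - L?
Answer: 74189/2 ≈ 37095.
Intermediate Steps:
c(T, M) = 1
t = -27/2 (t = -1/2*27 = -27/2 ≈ -13.500)
D(V, x) = -8/5 + V/5 + x/5 (D(V, x) = -8/5 + (V + x)/5 = -8/5 + (V/5 + x/5) = -8/5 + V/5 + x/5)
G(Q, k) = -29/2 (G(Q, k) = -27/2 - 1*1 = -27/2 - 1 = -29/2)
G(-104, D(j(0), 10)) - 1*(-37109) = -29/2 - 1*(-37109) = -29/2 + 37109 = 74189/2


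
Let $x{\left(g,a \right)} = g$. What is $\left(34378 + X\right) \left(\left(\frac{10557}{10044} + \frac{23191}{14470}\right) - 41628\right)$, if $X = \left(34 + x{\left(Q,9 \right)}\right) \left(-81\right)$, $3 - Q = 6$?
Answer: $- \frac{3570101097684583}{2691420} \approx -1.3265 \cdot 10^{9}$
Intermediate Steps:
$Q = -3$ ($Q = 3 - 6 = -3$)
$X = -2511$ ($X = \left(34 - 3\right) \left(-81\right) = 31 \left(-81\right) = -2511$)
$\left(34378 + X\right) \left(\left(\frac{10557}{10044} + \frac{23191}{14470}\right) - 41628\right) = \left(34378 - 2511\right) \left(\left(\frac{10557}{10044} + \frac{23191}{14470}\right) - 41628\right) = 31867 \left(\left(10557 \cdot \frac{1}{10044} + 23191 \cdot \frac{1}{14470}\right) - 41628\right) = 31867 \left(\left(\frac{391}{372} + \frac{23191}{14470}\right) - 41628\right) = 31867 \left(\frac{7142411}{2691420} - 41628\right) = 31867 \left(- \frac{112031289349}{2691420}\right) = - \frac{3570101097684583}{2691420}$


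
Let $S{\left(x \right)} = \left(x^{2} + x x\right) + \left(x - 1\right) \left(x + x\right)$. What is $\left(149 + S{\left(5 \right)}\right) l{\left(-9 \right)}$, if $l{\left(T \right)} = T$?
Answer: $-2151$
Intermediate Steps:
$S{\left(x \right)} = 2 x^{2} + 2 x \left(-1 + x\right)$ ($S{\left(x \right)} = \left(x^{2} + x^{2}\right) + \left(-1 + x\right) 2 x = 2 x^{2} + 2 x \left(-1 + x\right)$)
$\left(149 + S{\left(5 \right)}\right) l{\left(-9 \right)} = \left(149 + 2 \cdot 5 \left(-1 + 2 \cdot 5\right)\right) \left(-9\right) = \left(149 + 2 \cdot 5 \left(-1 + 10\right)\right) \left(-9\right) = \left(149 + 2 \cdot 5 \cdot 9\right) \left(-9\right) = \left(149 + 90\right) \left(-9\right) = 239 \left(-9\right) = -2151$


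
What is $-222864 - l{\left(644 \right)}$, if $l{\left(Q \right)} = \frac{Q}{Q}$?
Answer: $-222865$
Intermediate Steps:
$l{\left(Q \right)} = 1$
$-222864 - l{\left(644 \right)} = -222864 - 1 = -222865$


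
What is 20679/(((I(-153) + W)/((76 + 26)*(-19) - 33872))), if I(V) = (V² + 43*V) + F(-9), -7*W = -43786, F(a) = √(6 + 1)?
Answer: -279216607422760/8704422291 + 12095078170*√7/8704422291 ≈ -32074.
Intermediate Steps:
F(a) = √7
W = 43786/7 (W = -⅐*(-43786) = 43786/7 ≈ 6255.1)
I(V) = √7 + V² + 43*V (I(V) = (V² + 43*V) + √7 = √7 + V² + 43*V)
20679/(((I(-153) + W)/((76 + 26)*(-19) - 33872))) = 20679/((((√7 + (-153)² + 43*(-153)) + 43786/7)/((76 + 26)*(-19) - 33872))) = 20679/((((√7 + 23409 - 6579) + 43786/7)/(102*(-19) - 33872))) = 20679/((((16830 + √7) + 43786/7)/(-1938 - 33872))) = 20679/(((161596/7 + √7)/(-35810))) = 20679/(((161596/7 + √7)*(-1/35810))) = 20679/(-80798/125335 - √7/35810)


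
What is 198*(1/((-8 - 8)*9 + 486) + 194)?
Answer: 729839/19 ≈ 38413.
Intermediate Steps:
198*(1/((-8 - 8)*9 + 486) + 194) = 198*(1/(-16*9 + 486) + 194) = 198*(1/(-144 + 486) + 194) = 198*(1/342 + 194) = 198*(66349/342) = 729839/19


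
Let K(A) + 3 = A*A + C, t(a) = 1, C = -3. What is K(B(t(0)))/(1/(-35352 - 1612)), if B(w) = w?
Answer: 184820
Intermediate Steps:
K(A) = -6 + A**2 (K(A) = -3 + (A*A - 3) = -3 + (A**2 - 3) = -3 + (-3 + A**2) = -6 + A**2)
K(B(t(0)))/(1/(-35352 - 1612)) = (-6 + 1**2)/(1/(-35352 - 1612)) = (-6 + 1)/(1/(-36964)) = -5/(-1/36964) = -5*(-36964) = 184820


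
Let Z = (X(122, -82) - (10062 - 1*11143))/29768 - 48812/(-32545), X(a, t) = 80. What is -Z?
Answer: -1490820361/968799560 ≈ -1.5388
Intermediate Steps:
Z = 1490820361/968799560 (Z = (80 - (10062 - 1*11143))/29768 - 48812/(-32545) = (80 - (10062 - 11143))*(1/29768) - 48812*(-1/32545) = (80 - 1*(-1081))*(1/29768) + 48812/32545 = (80 + 1081)*(1/29768) + 48812/32545 = 1161*(1/29768) + 48812/32545 = 1161/29768 + 48812/32545 = 1490820361/968799560 ≈ 1.5388)
-Z = -1*1490820361/968799560 = -1490820361/968799560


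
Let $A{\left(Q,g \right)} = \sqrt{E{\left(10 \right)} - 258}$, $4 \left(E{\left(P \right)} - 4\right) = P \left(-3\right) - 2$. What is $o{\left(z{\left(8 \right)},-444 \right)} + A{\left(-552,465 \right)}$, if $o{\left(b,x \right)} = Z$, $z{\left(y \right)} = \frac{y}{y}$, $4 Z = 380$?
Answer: $95 + i \sqrt{262} \approx 95.0 + 16.186 i$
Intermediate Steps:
$E{\left(P \right)} = \frac{7}{2} - \frac{3 P}{4}$ ($E{\left(P \right)} = 4 + \frac{P \left(-3\right) - 2}{4} = 4 + \frac{- 3 P - 2}{4} = 4 + \frac{-2 - 3 P}{4} = 4 - \left(\frac{1}{2} + \frac{3 P}{4}\right) = \frac{7}{2} - \frac{3 P}{4}$)
$Z = 95$ ($Z = \frac{1}{4} \cdot 380 = 95$)
$z{\left(y \right)} = 1$
$A{\left(Q,g \right)} = i \sqrt{262}$ ($A{\left(Q,g \right)} = \sqrt{\left(\frac{7}{2} - \frac{15}{2}\right) - 258} = \sqrt{-4 - 258} = \sqrt{-262} = i \sqrt{262}$)
$o{\left(b,x \right)} = 95$
$o{\left(z{\left(8 \right)},-444 \right)} + A{\left(-552,465 \right)} = 95 + i \sqrt{262}$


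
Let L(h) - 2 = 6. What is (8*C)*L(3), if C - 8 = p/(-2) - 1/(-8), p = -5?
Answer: 680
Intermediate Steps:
L(h) = 8 (L(h) = 2 + 6 = 8)
C = 85/8 (C = 8 + (-5/(-2) - 1/(-8)) = 8 + (-5*(-½) - 1*(-⅛)) = 8 + (5/2 + ⅛) = 8 + 21/8 = 85/8 ≈ 10.625)
(8*C)*L(3) = (8*(85/8))*8 = 85*8 = 680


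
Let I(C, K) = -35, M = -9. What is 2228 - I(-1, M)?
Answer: 2263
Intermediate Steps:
2228 - I(-1, M) = 2228 - 1*(-35) = 2228 + 35 = 2263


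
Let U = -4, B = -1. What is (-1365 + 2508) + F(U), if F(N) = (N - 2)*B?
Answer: 1149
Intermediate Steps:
F(N) = 2 - N (F(N) = (N - 2)*(-1) = (-2 + N)*(-1) = 2 - N)
(-1365 + 2508) + F(U) = (-1365 + 2508) + (2 - 1*(-4)) = 1143 + (2 + 4) = 1143 + 6 = 1149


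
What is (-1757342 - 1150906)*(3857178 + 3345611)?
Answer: -20947496703672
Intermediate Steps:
(-1757342 - 1150906)*(3857178 + 3345611) = -2908248*7202789 = -20947496703672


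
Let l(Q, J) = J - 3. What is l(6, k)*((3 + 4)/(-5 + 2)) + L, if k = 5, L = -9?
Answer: -41/3 ≈ -13.667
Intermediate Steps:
l(Q, J) = -3 + J
l(6, k)*((3 + 4)/(-5 + 2)) + L = (-3 + 5)*((3 + 4)/(-5 + 2)) - 9 = 2*(7/(-3)) - 9 = 2*(7*(-⅓)) - 9 = 2*(-7/3) - 9 = -14/3 - 9 = -41/3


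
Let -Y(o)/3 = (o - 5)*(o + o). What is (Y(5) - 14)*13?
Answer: -182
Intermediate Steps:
Y(o) = -6*o*(-5 + o) (Y(o) = -3*(o - 5)*(o + o) = -3*(-5 + o)*2*o = -6*o*(-5 + o))
(Y(5) - 14)*13 = (6*5*(5 - 1*5) - 14)*13 = (6*5*(5 - 5) - 14)*13 = (6*5*0 - 14)*13 = (0 - 14)*13 = -14*13 = -182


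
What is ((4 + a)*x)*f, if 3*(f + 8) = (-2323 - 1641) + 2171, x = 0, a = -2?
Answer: 0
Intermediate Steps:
f = -1817/3 (f = -8 + ((-2323 - 1641) + 2171)/3 = -8 + (-3964 + 2171)/3 = -8 + (⅓)*(-1793) = -8 - 1793/3 = -1817/3 ≈ -605.67)
((4 + a)*x)*f = ((4 - 2)*0)*(-1817/3) = (2*0)*(-1817/3) = 0*(-1817/3) = 0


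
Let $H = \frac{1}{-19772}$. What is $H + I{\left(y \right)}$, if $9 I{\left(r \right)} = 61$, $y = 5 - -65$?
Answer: $\frac{1206083}{177948} \approx 6.7777$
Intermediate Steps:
$y = 70$ ($y = 5 + 65 = 70$)
$I{\left(r \right)} = \frac{61}{9}$ ($I{\left(r \right)} = \frac{1}{9} \cdot 61 = \frac{61}{9}$)
$H = - \frac{1}{19772} \approx -5.0577 \cdot 10^{-5}$
$H + I{\left(y \right)} = - \frac{1}{19772} + \frac{61}{9} = \frac{1206083}{177948}$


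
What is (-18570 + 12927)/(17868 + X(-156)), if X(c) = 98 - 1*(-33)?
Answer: -5643/17999 ≈ -0.31352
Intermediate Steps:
X(c) = 131 (X(c) = 98 + 33 = 131)
(-18570 + 12927)/(17868 + X(-156)) = (-18570 + 12927)/(17868 + 131) = -5643/17999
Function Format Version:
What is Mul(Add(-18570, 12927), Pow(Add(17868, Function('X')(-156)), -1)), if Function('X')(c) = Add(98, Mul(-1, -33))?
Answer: Rational(-5643, 17999) ≈ -0.31352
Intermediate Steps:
Function('X')(c) = 131 (Function('X')(c) = Add(98, 33) = 131)
Mul(Add(-18570, 12927), Pow(Add(17868, Function('X')(-156)), -1)) = Mul(Add(-18570, 12927), Pow(Add(17868, 131), -1)) = Mul(-5643, Pow(17999, -1)) = Mul(-5643, Rational(1, 17999)) = Rational(-5643, 17999)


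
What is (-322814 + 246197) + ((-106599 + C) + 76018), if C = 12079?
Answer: -95119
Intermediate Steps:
(-322814 + 246197) + ((-106599 + C) + 76018) = (-322814 + 246197) + ((-106599 + 12079) + 76018) = -76617 + (-94520 + 76018) = -76617 - 18502 = -95119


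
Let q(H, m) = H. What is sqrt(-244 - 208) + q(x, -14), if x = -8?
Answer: -8 + 2*I*sqrt(113) ≈ -8.0 + 21.26*I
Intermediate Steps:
sqrt(-244 - 208) + q(x, -14) = sqrt(-244 - 208) - 8 = sqrt(-452) - 8 = 2*I*sqrt(113) - 8 = -8 + 2*I*sqrt(113)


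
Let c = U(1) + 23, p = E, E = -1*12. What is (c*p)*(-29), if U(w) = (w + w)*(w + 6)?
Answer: 12876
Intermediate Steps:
E = -12
p = -12
U(w) = 2*w*(6 + w) (U(w) = (2*w)*(6 + w) = 2*w*(6 + w))
c = 37 (c = 2*1*(6 + 1) + 23 = 2*1*7 + 23 = 14 + 23 = 37)
(c*p)*(-29) = (37*(-12))*(-29) = -444*(-29) = 12876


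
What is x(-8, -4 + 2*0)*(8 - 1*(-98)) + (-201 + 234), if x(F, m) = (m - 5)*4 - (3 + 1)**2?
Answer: -5479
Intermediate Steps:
x(F, m) = -36 + 4*m (x(F, m) = (-5 + m)*4 - 1*4**2 = (-20 + 4*m) - 1*16 = (-20 + 4*m) - 16 = -36 + 4*m)
x(-8, -4 + 2*0)*(8 - 1*(-98)) + (-201 + 234) = (-36 + 4*(-4 + 2*0))*(8 - 1*(-98)) + (-201 + 234) = (-36 + 4*(-4 + 0))*(8 + 98) + 33 = (-36 + 4*(-4))*106 + 33 = (-36 - 16)*106 + 33 = -52*106 + 33 = -5512 + 33 = -5479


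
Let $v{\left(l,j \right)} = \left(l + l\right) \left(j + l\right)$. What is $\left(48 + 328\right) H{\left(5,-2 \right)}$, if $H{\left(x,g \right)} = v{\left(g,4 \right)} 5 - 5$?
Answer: $-16920$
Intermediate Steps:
$v{\left(l,j \right)} = 2 l \left(j + l\right)$
$H{\left(x,g \right)} = -5 + 10 g \left(4 + g\right)$ ($H{\left(x,g \right)} = 2 g \left(4 + g\right) 5 - 5 = 10 g \left(4 + g\right) - 5 = -5 + 10 g \left(4 + g\right)$)
$\left(48 + 328\right) H{\left(5,-2 \right)} = \left(48 + 328\right) \left(-5 + 10 \left(-2\right) \left(4 - 2\right)\right) = 376 \left(-5 + 10 \left(-2\right) 2\right) = 376 \left(-5 - 40\right) = 376 \left(-45\right) = -16920$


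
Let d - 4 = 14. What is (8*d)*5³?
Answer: 18000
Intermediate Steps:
d = 18 (d = 4 + 14 = 18)
(8*d)*5³ = (8*18)*5³ = 144*125 = 18000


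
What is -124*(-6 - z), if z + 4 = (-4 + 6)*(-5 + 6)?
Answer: 496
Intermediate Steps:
z = -2 (z = -4 + (-4 + 6)*(-5 + 6) = -4 + 2*1 = -4 + 2 = -2)
-124*(-6 - z) = -124*(-6 - 1*(-2)) = -124*(-6 + 2) = -124*(-4) = 496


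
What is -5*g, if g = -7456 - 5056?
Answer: 62560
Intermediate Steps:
g = -12512
-5*g = -5*(-12512) = 62560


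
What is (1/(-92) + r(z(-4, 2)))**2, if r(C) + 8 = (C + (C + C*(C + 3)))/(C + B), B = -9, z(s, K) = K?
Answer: 848241/8464 ≈ 100.22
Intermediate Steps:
r(C) = -8 + (2*C + C*(3 + C))/(-9 + C) (r(C) = -8 + (C + (C + C*(C + 3)))/(C - 9) = -8 + (C + (C + C*(3 + C)))/(-9 + C) = -8 + (2*C + C*(3 + C))/(-9 + C))
(1/(-92) + r(z(-4, 2)))**2 = (1/(-92) + (72 + 2**2 - 3*2)/(-9 + 2))**2 = (-1/92 + (72 + 4 - 6)/(-7))**2 = (-1/92 - 1/7*70)**2 = (-1/92 - 10)**2 = (-921/92)**2 = 848241/8464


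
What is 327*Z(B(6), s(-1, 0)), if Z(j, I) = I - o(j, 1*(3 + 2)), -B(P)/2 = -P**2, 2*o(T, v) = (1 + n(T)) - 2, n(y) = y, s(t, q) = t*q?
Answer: -23217/2 ≈ -11609.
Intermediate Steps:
s(t, q) = q*t
o(T, v) = -1/2 + T/2 (o(T, v) = ((1 + T) - 2)/2 = (-1 + T)/2 = -1/2 + T/2)
B(P) = 2*P**2 (B(P) = -(-2)*P**2 = 2*P**2)
Z(j, I) = 1/2 + I - j/2 (Z(j, I) = I - (-1/2 + j/2) = I + (1/2 - j/2) = 1/2 + I - j/2)
327*Z(B(6), s(-1, 0)) = 327*(1/2 + 0*(-1) - 6**2) = 327*(1/2 + 0 - 36) = 327*(-71/2) = -23217/2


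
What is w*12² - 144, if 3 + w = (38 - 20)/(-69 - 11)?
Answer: -3042/5 ≈ -608.40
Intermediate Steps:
w = -129/40 (w = -3 + (38 - 20)/(-69 - 11) = -3 + 18/(-80) = -3 + 18*(-1/80) = -3 - 9/40 = -129/40 ≈ -3.2250)
w*12² - 144 = -129/40*12² - 144 = -129/40*144 - 144 = -2322/5 - 144 = -3042/5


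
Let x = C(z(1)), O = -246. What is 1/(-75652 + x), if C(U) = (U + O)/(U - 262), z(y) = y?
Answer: -261/19744927 ≈ -1.3219e-5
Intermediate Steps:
C(U) = (-246 + U)/(-262 + U) (C(U) = (U - 246)/(U - 262) = (-246 + U)/(-262 + U))
x = 245/261 (x = (-246 + 1)/(-262 + 1) = -245/(-261) = -1/261*(-245) = 245/261 ≈ 0.93870)
1/(-75652 + x) = 1/(-75652 + 245/261) = 1/(-19744927/261) = -261/19744927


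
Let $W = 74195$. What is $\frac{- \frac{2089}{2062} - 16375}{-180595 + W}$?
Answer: $\frac{33767339}{219396800} \approx 0.15391$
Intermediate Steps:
$\frac{- \frac{2089}{2062} - 16375}{-180595 + W} = \frac{- \frac{2089}{2062} - 16375}{-180595 + 74195} = \frac{\left(-2089\right) \frac{1}{2062} - 16375}{-106400} = \left(- \frac{2089}{2062} - 16375\right) \left(- \frac{1}{106400}\right) = \left(- \frac{33767339}{2062}\right) \left(- \frac{1}{106400}\right) = \frac{33767339}{219396800}$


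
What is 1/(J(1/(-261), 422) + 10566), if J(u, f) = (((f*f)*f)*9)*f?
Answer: 1/285425210070 ≈ 3.5035e-12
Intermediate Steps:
J(u, f) = 9*f**4 (J(u, f) = ((f**2*f)*9)*f = (f**3*9)*f = (9*f**3)*f = 9*f**4)
1/(J(1/(-261), 422) + 10566) = 1/(9*422**4 + 10566) = 1/(9*31713911056 + 10566) = 1/(285425199504 + 10566) = 1/285425210070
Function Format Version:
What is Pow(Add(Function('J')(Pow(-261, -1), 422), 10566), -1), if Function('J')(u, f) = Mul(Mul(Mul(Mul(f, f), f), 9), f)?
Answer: Rational(1, 285425210070) ≈ 3.5035e-12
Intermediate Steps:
Function('J')(u, f) = Mul(9, Pow(f, 4)) (Function('J')(u, f) = Mul(Mul(Mul(Pow(f, 2), f), 9), f) = Mul(Mul(Pow(f, 3), 9), f) = Mul(Mul(9, Pow(f, 3)), f) = Mul(9, Pow(f, 4)))
Pow(Add(Function('J')(Pow(-261, -1), 422), 10566), -1) = Pow(Add(Mul(9, Pow(422, 4)), 10566), -1) = Pow(Add(Mul(9, 31713911056), 10566), -1) = Pow(Add(285425199504, 10566), -1) = Pow(285425210070, -1) = Rational(1, 285425210070)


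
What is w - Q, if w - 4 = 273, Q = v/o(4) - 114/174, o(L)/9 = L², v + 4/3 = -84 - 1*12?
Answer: 871733/3132 ≈ 278.33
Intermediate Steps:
v = -292/3 (v = -4/3 + (-84 - 1*12) = -4/3 + (-84 - 12) = -4/3 - 96 = -292/3 ≈ -97.333)
o(L) = 9*L²
Q = -4169/3132 (Q = -292/(3*(9*4²)) - 114/174 = -292/(3*(9*16)) - 114*1/174 = -292/3/144 - 19/29 = -292/3*1/144 - 19/29 = -73/108 - 19/29 = -4169/3132 ≈ -1.3311)
w = 277 (w = 4 + 273 = 277)
w - Q = 277 - 1*(-4169/3132) = 277 + 4169/3132 = 871733/3132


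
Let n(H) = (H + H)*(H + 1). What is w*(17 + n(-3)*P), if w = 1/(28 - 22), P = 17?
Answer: 221/6 ≈ 36.833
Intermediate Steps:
n(H) = 2*H*(1 + H) (n(H) = (2*H)*(1 + H) = 2*H*(1 + H))
w = ⅙ (w = 1/6 = ⅙ ≈ 0.16667)
w*(17 + n(-3)*P) = (17 + (2*(-3)*(1 - 3))*17)/6 = (17 + (2*(-3)*(-2))*17)/6 = (17 + 12*17)/6 = (17 + 204)/6 = (⅙)*221 = 221/6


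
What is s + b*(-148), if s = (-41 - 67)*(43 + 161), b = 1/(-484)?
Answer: -2665835/121 ≈ -22032.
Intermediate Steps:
b = -1/484 ≈ -0.0020661
s = -22032 (s = -108*204 = -22032)
s + b*(-148) = -22032 - 1/484*(-148) = -22032 + 37/121 = -2665835/121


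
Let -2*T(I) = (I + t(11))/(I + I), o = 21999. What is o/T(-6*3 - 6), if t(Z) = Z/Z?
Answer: -2111904/23 ≈ -91822.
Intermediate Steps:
t(Z) = 1
T(I) = -(1 + I)/(4*I) (T(I) = -(I + 1)/(2*(I + I)) = -(1 + I)/(2*(2*I)) = -(1 + I)*1/(2*I)/2 = -(1 + I)/(4*I))
o/T(-6*3 - 6) = 21999/(((-1 - (-6*3 - 6))/(4*(-6*3 - 6)))) = 21999/(((-1 - (-18 - 6))/(4*(-18 - 6)))) = 21999/(((¼)*(-1 - 1*(-24))/(-24))) = 21999/(((¼)*(-1/24)*(-1 + 24))) = 21999/(((¼)*(-1/24)*23)) = 21999/(-23/96) = 21999*(-96/23) = -2111904/23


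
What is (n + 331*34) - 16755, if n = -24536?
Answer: -30037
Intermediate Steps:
(n + 331*34) - 16755 = (-24536 + 331*34) - 16755 = (-24536 + 11254) - 16755 = -13282 - 16755 = -30037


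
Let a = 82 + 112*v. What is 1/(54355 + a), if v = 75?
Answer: 1/62837 ≈ 1.5914e-5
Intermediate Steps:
a = 8482 (a = 82 + 112*75 = 82 + 8400 = 8482)
1/(54355 + a) = 1/(54355 + 8482) = 1/62837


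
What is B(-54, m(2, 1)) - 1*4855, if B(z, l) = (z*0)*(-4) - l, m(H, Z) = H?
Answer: -4857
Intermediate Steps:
B(z, l) = -l (B(z, l) = 0*(-4) - l = 0 - l = -l)
B(-54, m(2, 1)) - 1*4855 = -1*2 - 1*4855 = -2 - 4855 = -4857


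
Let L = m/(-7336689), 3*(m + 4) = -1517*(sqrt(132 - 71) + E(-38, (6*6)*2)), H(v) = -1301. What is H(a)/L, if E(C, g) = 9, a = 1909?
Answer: -391298602787055/46353596 + 43439442402339*sqrt(61)/46353596 ≈ -1.1224e+6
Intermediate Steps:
m = -4555 - 1517*sqrt(61)/3 (m = -4 + (-1517*(sqrt(132 - 71) + 9))/3 = -4 + (-1517*(sqrt(61) + 9))/3 = -4 + (-1517*(9 + sqrt(61)))/3 = -4 + (-13653 - 1517*sqrt(61))/3 = -4 + (-4551 - 1517*sqrt(61)/3) = -4555 - 1517*sqrt(61)/3 ≈ -8504.4)
L = 4555/7336689 + 1517*sqrt(61)/22010067 (L = (-4555 - 1517*sqrt(61)/3)/(-7336689) = (-4555 - 1517*sqrt(61)/3)*(-1/7336689) = 4555/7336689 + 1517*sqrt(61)/22010067 ≈ 0.0011592)
H(a)/L = -1301/(4555/7336689 + 1517*sqrt(61)/22010067)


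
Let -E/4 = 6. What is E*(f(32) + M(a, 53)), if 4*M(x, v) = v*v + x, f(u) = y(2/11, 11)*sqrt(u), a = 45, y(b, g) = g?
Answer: -17124 - 1056*sqrt(2) ≈ -18617.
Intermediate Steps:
E = -24 (E = -4*6 = -24)
f(u) = 11*sqrt(u)
M(x, v) = x/4 + v**2/4 (M(x, v) = (v*v + x)/4 = (v**2 + x)/4 = (x + v**2)/4 = x/4 + v**2/4)
E*(f(32) + M(a, 53)) = -24*(11*sqrt(32) + ((1/4)*45 + (1/4)*53**2)) = -24*(11*(4*sqrt(2)) + (45/4 + (1/4)*2809)) = -24*(44*sqrt(2) + (45/4 + 2809/4)) = -24*(44*sqrt(2) + 1427/2) = -24*(1427/2 + 44*sqrt(2)) = -17124 - 1056*sqrt(2)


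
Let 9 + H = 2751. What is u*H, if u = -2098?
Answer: -5752716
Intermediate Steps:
H = 2742 (H = -9 + 2751 = 2742)
u*H = -2098*2742 = -5752716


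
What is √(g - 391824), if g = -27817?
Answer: I*√419641 ≈ 647.8*I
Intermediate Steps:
√(g - 391824) = √(-27817 - 391824) = √(-419641) = I*√419641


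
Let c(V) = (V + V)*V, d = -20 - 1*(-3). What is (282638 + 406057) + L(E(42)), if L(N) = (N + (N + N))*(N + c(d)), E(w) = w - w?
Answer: 688695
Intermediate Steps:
d = -17 (d = -20 + 3 = -17)
E(w) = 0
c(V) = 2*V**2 (c(V) = (2*V)*V = 2*V**2)
L(N) = 3*N*(578 + N) (L(N) = (N + (N + N))*(N + 2*(-17)**2) = (N + 2*N)*(N + 2*289) = (3*N)*(N + 578) = (3*N)*(578 + N) = 3*N*(578 + N))
(282638 + 406057) + L(E(42)) = (282638 + 406057) + 3*0*(578 + 0) = 688695 + 3*0*578 = 688695 + 0 = 688695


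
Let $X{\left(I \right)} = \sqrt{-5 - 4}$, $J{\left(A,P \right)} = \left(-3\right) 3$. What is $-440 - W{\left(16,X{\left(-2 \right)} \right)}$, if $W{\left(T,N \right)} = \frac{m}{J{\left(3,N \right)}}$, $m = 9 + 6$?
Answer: $- \frac{1315}{3} \approx -438.33$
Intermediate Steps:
$J{\left(A,P \right)} = -9$
$m = 15$
$X{\left(I \right)} = 3 i$ ($X{\left(I \right)} = \sqrt{-9} = 3 i$)
$W{\left(T,N \right)} = - \frac{5}{3}$ ($W{\left(T,N \right)} = \frac{15}{-9} = 15 \left(- \frac{1}{9}\right) = - \frac{5}{3}$)
$-440 - W{\left(16,X{\left(-2 \right)} \right)} = -440 - - \frac{5}{3} = -440 + \frac{5}{3} = - \frac{1315}{3}$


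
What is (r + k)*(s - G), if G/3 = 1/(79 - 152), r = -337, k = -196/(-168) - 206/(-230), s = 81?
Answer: -227871502/8395 ≈ -27144.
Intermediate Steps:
k = 1423/690 (k = -196*(-1/168) - 206*(-1/230) = 7/6 + 103/115 = 1423/690 ≈ 2.0623)
G = -3/73 (G = 3/(79 - 152) = 3/(-73) = 3*(-1/73) = -3/73 ≈ -0.041096)
(r + k)*(s - G) = (-337 + 1423/690)*(81 - 1*(-3/73)) = -231107*(81 + 3/73)/690 = -231107/690*5916/73 = -227871502/8395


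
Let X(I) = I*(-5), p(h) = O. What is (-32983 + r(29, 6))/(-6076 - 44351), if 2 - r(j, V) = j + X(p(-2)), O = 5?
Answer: 3665/5603 ≈ 0.65411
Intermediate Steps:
p(h) = 5
X(I) = -5*I
r(j, V) = 27 - j (r(j, V) = 2 - (j - 5*5) = 2 - (j - 25) = 2 - (-25 + j) = 2 + (25 - j) = 27 - j)
(-32983 + r(29, 6))/(-6076 - 44351) = (-32983 + (27 - 1*29))/(-6076 - 44351) = (-32983 + (27 - 29))/(-50427) = (-32983 - 2)*(-1/50427) = -32985*(-1/50427) = 3665/5603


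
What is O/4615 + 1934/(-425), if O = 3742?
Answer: -1467012/392275 ≈ -3.7398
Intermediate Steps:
O/4615 + 1934/(-425) = 3742/4615 + 1934/(-425) = 3742*(1/4615) + 1934*(-1/425) = 3742/4615 - 1934/425 = -1467012/392275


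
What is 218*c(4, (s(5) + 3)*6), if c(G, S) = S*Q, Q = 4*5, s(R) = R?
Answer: 209280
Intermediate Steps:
Q = 20
c(G, S) = 20*S (c(G, S) = S*20 = 20*S)
218*c(4, (s(5) + 3)*6) = 218*(20*((5 + 3)*6)) = 218*(20*(8*6)) = 218*(20*48) = 218*960 = 209280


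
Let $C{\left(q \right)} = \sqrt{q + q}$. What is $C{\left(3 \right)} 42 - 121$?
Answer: $-121 + 42 \sqrt{6} \approx -18.121$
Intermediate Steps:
$C{\left(q \right)} = \sqrt{2} \sqrt{q}$ ($C{\left(q \right)} = \sqrt{2 q} = \sqrt{2} \sqrt{q}$)
$C{\left(3 \right)} 42 - 121 = \sqrt{2} \sqrt{3} \cdot 42 - 121 = \sqrt{6} \cdot 42 - 121 = 42 \sqrt{6} - 121 = -121 + 42 \sqrt{6}$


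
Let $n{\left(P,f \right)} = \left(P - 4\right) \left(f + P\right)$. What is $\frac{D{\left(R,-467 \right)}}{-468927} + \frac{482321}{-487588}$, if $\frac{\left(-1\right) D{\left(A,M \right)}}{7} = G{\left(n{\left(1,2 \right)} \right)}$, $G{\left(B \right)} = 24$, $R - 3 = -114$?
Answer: $- \frac{75363808261}{76214392692} \approx -0.98884$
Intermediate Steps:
$R = -111$ ($R = 3 - 114 = -111$)
$n{\left(P,f \right)} = \left(-4 + P\right) \left(P + f\right)$
$D{\left(A,M \right)} = -168$ ($D{\left(A,M \right)} = \left(-7\right) 24 = -168$)
$\frac{D{\left(R,-467 \right)}}{-468927} + \frac{482321}{-487588} = - \frac{168}{-468927} + \frac{482321}{-487588} = \left(-168\right) \left(- \frac{1}{468927}\right) + 482321 \left(- \frac{1}{487588}\right) = \frac{56}{156309} - \frac{482321}{487588} = - \frac{75363808261}{76214392692}$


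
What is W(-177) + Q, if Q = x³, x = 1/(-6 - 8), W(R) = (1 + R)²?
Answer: 84998143/2744 ≈ 30976.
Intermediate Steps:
x = -1/14 (x = 1/(-14) = -1/14 ≈ -0.071429)
Q = -1/2744 (Q = (-1/14)³ = -1/2744 ≈ -0.00036443)
W(-177) + Q = (1 - 177)² - 1/2744 = (-176)² - 1/2744 = 30976 - 1/2744 = 84998143/2744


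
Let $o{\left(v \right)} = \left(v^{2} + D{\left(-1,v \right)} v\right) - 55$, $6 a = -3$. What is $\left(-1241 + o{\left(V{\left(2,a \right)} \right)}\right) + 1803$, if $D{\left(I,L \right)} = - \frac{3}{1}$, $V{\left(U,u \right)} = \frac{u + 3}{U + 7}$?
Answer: $\frac{164023}{324} \approx 506.24$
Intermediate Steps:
$a = - \frac{1}{2}$ ($a = \frac{1}{6} \left(-3\right) = - \frac{1}{2} \approx -0.5$)
$V{\left(U,u \right)} = \frac{3 + u}{7 + U}$
$D{\left(I,L \right)} = -3$ ($D{\left(I,L \right)} = \left(-3\right) 1 = -3$)
$o{\left(v \right)} = -55 + v^{2} - 3 v$ ($o{\left(v \right)} = \left(v^{2} - 3 v\right) - 55 = -55 + v^{2} - 3 v$)
$\left(-1241 + o{\left(V{\left(2,a \right)} \right)}\right) + 1803 = \left(-1241 - \left(55 - \frac{\left(3 - \frac{1}{2}\right)^{2}}{\left(7 + 2\right)^{2}} + \frac{3 \left(3 - \frac{1}{2}\right)}{7 + 2}\right)\right) + 1803 = \left(-1241 - \left(55 - \frac{25}{324} + 3 \cdot \frac{1}{9} \cdot \frac{5}{2}\right)\right) + 1803 = \left(-1241 - \left(\frac{335}{6} - \frac{25}{324}\right)\right) + 1803 = \left(-1241 - \frac{18065}{324}\right) + 1803 = - \frac{420149}{324} + 1803 = \frac{164023}{324}$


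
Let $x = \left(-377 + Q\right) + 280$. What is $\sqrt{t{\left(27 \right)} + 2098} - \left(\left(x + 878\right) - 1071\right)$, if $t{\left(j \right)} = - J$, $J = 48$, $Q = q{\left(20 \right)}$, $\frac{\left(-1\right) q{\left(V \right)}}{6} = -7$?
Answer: $248 + 5 \sqrt{82} \approx 293.28$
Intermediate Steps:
$q{\left(V \right)} = 42$ ($q{\left(V \right)} = \left(-6\right) \left(-7\right) = 42$)
$Q = 42$
$x = -55$ ($x = \left(-377 + 42\right) + 280 = -335 + 280 = -55$)
$t{\left(j \right)} = -48$ ($t{\left(j \right)} = \left(-1\right) 48 = -48$)
$\sqrt{t{\left(27 \right)} + 2098} - \left(\left(x + 878\right) - 1071\right) = \sqrt{-48 + 2098} - \left(\left(-55 + 878\right) - 1071\right) = \sqrt{2050} - \left(823 - 1071\right) = 5 \sqrt{82} - -248 = 5 \sqrt{82} + 248 = 248 + 5 \sqrt{82}$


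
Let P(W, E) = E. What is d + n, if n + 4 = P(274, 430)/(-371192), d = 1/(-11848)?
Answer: -2199624637/549735352 ≈ -4.0012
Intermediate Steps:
d = -1/11848 ≈ -8.4402e-5
n = -742599/185596 (n = -4 + 430/(-371192) = -4 + 430*(-1/371192) = -4 - 215/185596 = -742599/185596 ≈ -4.0012)
d + n = -1/11848 - 742599/185596 = -2199624637/549735352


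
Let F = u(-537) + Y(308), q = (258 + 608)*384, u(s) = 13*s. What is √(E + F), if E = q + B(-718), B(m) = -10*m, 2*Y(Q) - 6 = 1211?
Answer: 37*√974/2 ≈ 577.37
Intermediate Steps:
Y(Q) = 1217/2 (Y(Q) = 3 + (½)*1211 = 3 + 1211/2 = 1217/2)
q = 332544 (q = 866*384 = 332544)
E = 339724 (E = 332544 - 10*(-718) = 332544 + 7180 = 339724)
F = -12745/2 (F = 13*(-537) + 1217/2 = -6981 + 1217/2 = -12745/2 ≈ -6372.5)
√(E + F) = √(339724 - 12745/2) = √(666703/2) = 37*√974/2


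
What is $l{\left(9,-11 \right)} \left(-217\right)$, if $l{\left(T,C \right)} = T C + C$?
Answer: $23870$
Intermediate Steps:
$l{\left(T,C \right)} = C + C T$ ($l{\left(T,C \right)} = C T + C = C + C T$)
$l{\left(9,-11 \right)} \left(-217\right) = - 11 \left(1 + 9\right) \left(-217\right) = \left(-11\right) 10 \left(-217\right) = \left(-110\right) \left(-217\right) = 23870$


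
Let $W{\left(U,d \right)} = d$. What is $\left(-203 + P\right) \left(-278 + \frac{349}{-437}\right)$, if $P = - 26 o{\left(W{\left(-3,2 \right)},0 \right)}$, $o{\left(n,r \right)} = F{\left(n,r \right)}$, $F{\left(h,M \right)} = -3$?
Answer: $\frac{15229375}{437} \approx 34850.0$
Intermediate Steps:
$o{\left(n,r \right)} = -3$
$P = 78$ ($P = \left(-26\right) \left(-3\right) = 78$)
$\left(-203 + P\right) \left(-278 + \frac{349}{-437}\right) = \left(-203 + 78\right) \left(-278 + \frac{349}{-437}\right) = - 125 \left(-278 + 349 \left(- \frac{1}{437}\right)\right) = - 125 \left(-278 - \frac{349}{437}\right) = \left(-125\right) \left(- \frac{121835}{437}\right) = \frac{15229375}{437}$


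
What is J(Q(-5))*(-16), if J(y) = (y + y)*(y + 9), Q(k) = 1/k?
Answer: 1408/25 ≈ 56.320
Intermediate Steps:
J(y) = 2*y*(9 + y) (J(y) = (2*y)*(9 + y) = 2*y*(9 + y))
J(Q(-5))*(-16) = (2*(9 + 1/(-5))/(-5))*(-16) = (2*(-⅕)*(9 - ⅕))*(-16) = (2*(-⅕)*(44/5))*(-16) = -88/25*(-16) = 1408/25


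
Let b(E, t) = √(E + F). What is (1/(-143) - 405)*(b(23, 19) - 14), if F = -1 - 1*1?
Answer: 810824/143 - 57916*√21/143 ≈ 3814.1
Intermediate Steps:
F = -2 (F = -1 - 1 = -2)
b(E, t) = √(-2 + E) (b(E, t) = √(E - 2) = √(-2 + E))
(1/(-143) - 405)*(b(23, 19) - 14) = (1/(-143) - 405)*(√(-2 + 23) - 14) = (-1/143 - 405)*(√21 - 14) = -57916*(-14 + √21)/143 = 810824/143 - 57916*√21/143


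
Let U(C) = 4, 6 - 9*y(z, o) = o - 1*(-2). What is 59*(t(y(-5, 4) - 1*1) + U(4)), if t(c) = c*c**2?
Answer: 177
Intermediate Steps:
y(z, o) = 4/9 - o/9 (y(z, o) = 2/3 - (o - 1*(-2))/9 = 2/3 - (o + 2)/9 = 2/3 - (2 + o)/9 = 2/3 + (-2/9 - o/9) = 4/9 - o/9)
t(c) = c**3
59*(t(y(-5, 4) - 1*1) + U(4)) = 59*(((4/9 - 1/9*4) - 1*1)**3 + 4) = 59*(((4/9 - 4/9) - 1)**3 + 4) = 59*((0 - 1)**3 + 4) = 59*((-1)**3 + 4) = 59*(-1 + 4) = 59*3 = 177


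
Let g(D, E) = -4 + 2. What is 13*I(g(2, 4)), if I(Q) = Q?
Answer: -26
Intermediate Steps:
g(D, E) = -2
13*I(g(2, 4)) = 13*(-2) = -26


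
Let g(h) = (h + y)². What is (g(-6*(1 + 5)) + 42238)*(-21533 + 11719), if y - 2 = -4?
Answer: -428695148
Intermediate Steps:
y = -2 (y = 2 - 4 = -2)
g(h) = (-2 + h)² (g(h) = (h - 2)² = (-2 + h)²)
(g(-6*(1 + 5)) + 42238)*(-21533 + 11719) = ((-2 - 6*(1 + 5))² + 42238)*(-21533 + 11719) = ((-2 - 6*6)² + 42238)*(-9814) = ((-2 - 36)² + 42238)*(-9814) = ((-38)² + 42238)*(-9814) = (1444 + 42238)*(-9814) = 43682*(-9814) = -428695148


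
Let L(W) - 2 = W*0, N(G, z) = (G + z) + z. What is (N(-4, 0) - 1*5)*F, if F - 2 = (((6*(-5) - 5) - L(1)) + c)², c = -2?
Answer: -13707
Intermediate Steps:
N(G, z) = G + 2*z
L(W) = 2 (L(W) = 2 + W*0 = 2 + 0 = 2)
F = 1523 (F = 2 + (((6*(-5) - 5) - 1*2) - 2)² = 2 + (((-30 - 5) - 2) - 2)² = 2 + ((-35 - 2) - 2)² = 2 + (-37 - 2)² = 2 + (-39)² = 2 + 1521 = 1523)
(N(-4, 0) - 1*5)*F = ((-4 + 2*0) - 1*5)*1523 = ((-4 + 0) - 5)*1523 = (-4 - 5)*1523 = -9*1523 = -13707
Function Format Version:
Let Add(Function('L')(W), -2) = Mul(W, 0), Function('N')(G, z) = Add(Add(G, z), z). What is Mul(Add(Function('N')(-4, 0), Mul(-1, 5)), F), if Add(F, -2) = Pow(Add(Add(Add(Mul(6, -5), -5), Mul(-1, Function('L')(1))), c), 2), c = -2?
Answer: -13707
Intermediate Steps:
Function('N')(G, z) = Add(G, Mul(2, z))
Function('L')(W) = 2 (Function('L')(W) = Add(2, Mul(W, 0)) = Add(2, 0) = 2)
F = 1523 (F = Add(2, Pow(Add(Add(Add(Mul(6, -5), -5), Mul(-1, 2)), -2), 2)) = Add(2, Pow(Add(Add(Add(-30, -5), -2), -2), 2)) = Add(2, Pow(Add(Add(-35, -2), -2), 2)) = Add(2, Pow(Add(-37, -2), 2)) = Add(2, Pow(-39, 2)) = Add(2, 1521) = 1523)
Mul(Add(Function('N')(-4, 0), Mul(-1, 5)), F) = Mul(Add(Add(-4, Mul(2, 0)), Mul(-1, 5)), 1523) = Mul(Add(Add(-4, 0), -5), 1523) = Mul(Add(-4, -5), 1523) = Mul(-9, 1523) = -13707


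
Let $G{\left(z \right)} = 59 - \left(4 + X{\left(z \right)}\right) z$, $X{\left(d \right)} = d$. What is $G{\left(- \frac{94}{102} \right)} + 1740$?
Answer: $\frac{4686578}{2601} \approx 1801.8$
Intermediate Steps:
$G{\left(z \right)} = 59 - z \left(4 + z\right)$ ($G{\left(z \right)} = 59 - \left(4 + z\right) z = 59 - z \left(4 + z\right)$)
$G{\left(- \frac{94}{102} \right)} + 1740 = \left(59 - \left(- \frac{94}{102}\right)^{2} - 4 \left(- \frac{94}{102}\right)\right) + 1740 = \left(59 - \left(\left(-94\right) \frac{1}{102}\right)^{2} - 4 \left(\left(-94\right) \frac{1}{102}\right)\right) + 1740 = \left(59 - \left(- \frac{47}{51}\right)^{2} - - \frac{188}{51}\right) + 1740 = \left(59 - \frac{2209}{2601} + \frac{188}{51}\right) + 1740 = \frac{160838}{2601} + 1740 = \frac{4686578}{2601}$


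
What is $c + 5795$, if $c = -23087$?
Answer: $-17292$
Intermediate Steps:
$c + 5795 = -23087 + 5795 = -17292$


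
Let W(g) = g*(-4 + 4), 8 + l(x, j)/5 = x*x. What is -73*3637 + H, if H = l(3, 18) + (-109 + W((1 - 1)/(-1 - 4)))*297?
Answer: -297869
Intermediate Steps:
l(x, j) = -40 + 5*x² (l(x, j) = -40 + 5*(x*x) = -40 + 5*x²)
W(g) = 0 (W(g) = g*0 = 0)
H = -32368 (H = (-40 + 5*3²) + (-109 + 0)*297 = (-40 + 5*9) - 109*297 = (-40 + 45) - 32373 = 5 - 32373 = -32368)
-73*3637 + H = -73*3637 - 32368 = -265501 - 32368 = -297869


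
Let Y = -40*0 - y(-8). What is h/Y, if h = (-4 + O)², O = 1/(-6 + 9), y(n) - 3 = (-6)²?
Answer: -121/351 ≈ -0.34473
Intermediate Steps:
y(n) = 39 (y(n) = 3 + (-6)² = 3 + 36 = 39)
O = ⅓ (O = 1/3 = ⅓ ≈ 0.33333)
Y = -39 (Y = -40*0 - 1*39 = 0 - 39 = -39)
h = 121/9 (h = (-4 + ⅓)² = (-11/3)² = 121/9 ≈ 13.444)
h/Y = (121/9)/(-39) = (121/9)*(-1/39) = -121/351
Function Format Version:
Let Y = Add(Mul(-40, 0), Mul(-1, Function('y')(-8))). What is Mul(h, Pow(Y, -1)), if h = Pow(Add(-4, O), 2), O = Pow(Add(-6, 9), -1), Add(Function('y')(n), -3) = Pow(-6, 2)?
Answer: Rational(-121, 351) ≈ -0.34473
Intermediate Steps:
Function('y')(n) = 39 (Function('y')(n) = Add(3, Pow(-6, 2)) = Add(3, 36) = 39)
O = Rational(1, 3) (O = Pow(3, -1) = Rational(1, 3) ≈ 0.33333)
Y = -39 (Y = Add(Mul(-40, 0), Mul(-1, 39)) = Add(0, -39) = -39)
h = Rational(121, 9) (h = Pow(Add(-4, Rational(1, 3)), 2) = Pow(Rational(-11, 3), 2) = Rational(121, 9) ≈ 13.444)
Mul(h, Pow(Y, -1)) = Mul(Rational(121, 9), Pow(-39, -1)) = Mul(Rational(121, 9), Rational(-1, 39)) = Rational(-121, 351)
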